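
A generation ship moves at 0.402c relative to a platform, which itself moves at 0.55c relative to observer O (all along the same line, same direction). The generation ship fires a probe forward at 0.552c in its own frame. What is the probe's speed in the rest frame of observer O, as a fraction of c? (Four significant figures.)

0.9310c

First combine the probe and generation ship (S''→S'): u₁ = (0.552 + 0.402)/(1 + 0.552×0.402) = 0.954/1.221904 = 0.78075.
Then combine with the platform (S'→S): u = (0.78075 + 0.55)/(1 + 0.78075×0.55) = 1.33075/1.4294125 = 0.93098.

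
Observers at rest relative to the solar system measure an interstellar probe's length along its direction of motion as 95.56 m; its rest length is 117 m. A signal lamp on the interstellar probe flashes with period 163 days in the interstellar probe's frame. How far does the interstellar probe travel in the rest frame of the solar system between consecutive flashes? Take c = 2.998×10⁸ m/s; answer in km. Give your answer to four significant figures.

Length contraction gives γ = L₀/L = 117/95.56 = 1.22436.
β = √(1 − 1/γ²) = 0.57699. Lab-frame period = γτ = 1.22436×163 days = 199.57 days. Distance = βc × γτ = 0.57699 × 2.998×10⁸ m/s × 17242848 s = 2.9827×10^15 m = 2.983×10^12 km.

2.983×10^12 km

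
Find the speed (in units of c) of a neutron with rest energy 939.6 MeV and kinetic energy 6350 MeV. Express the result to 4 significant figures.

0.9917c

K = (γ−1)mc², so γ = 1 + 6350/939.6 = 7.7582.
Then v/c = √(1 − γ⁻²) = √(1 − 0.0166141) = √0.9833859 = 0.9917.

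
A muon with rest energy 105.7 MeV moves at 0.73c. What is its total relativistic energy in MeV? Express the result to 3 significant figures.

155 MeV

With β = 0.73, γ = 1/√(1 − 0.73²) = 1/√0.4671 = 1.4632.
Total energy: E = γmc² = 1.4632 × 105.7 MeV = 155 MeV.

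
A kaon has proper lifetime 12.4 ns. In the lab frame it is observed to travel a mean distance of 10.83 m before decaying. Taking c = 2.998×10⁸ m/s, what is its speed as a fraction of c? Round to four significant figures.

0.9458c

Lab distance = (lab lifetime)·v = γτ·βc, so βγ = d/(cτ) = 10.83/(2.998×10⁸ × 1.240×10^-8) = 2.9132.
With βγ = 2.9132: γ² = 1 + (βγ)² = 9.48673, and β = (βγ)/γ = 2.9132/3.08005 = 0.9458.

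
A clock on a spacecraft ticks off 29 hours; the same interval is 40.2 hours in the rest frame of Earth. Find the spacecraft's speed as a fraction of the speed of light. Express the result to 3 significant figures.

0.693c

γ = Δt/Δτ = 40.2/29 = 1.3862.
β = √(1 − 1/γ²) = √(1 − 0.520413) = √0.479587 = 0.693.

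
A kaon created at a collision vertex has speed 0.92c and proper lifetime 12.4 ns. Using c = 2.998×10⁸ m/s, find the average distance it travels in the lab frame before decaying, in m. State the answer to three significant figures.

γ = 1/√(1 − β²) = 1/√(1 − 0.8464) = 1/√0.1536 = 1/0.391918 = 2.5516.
Lab-frame lifetime: Δt = γτ = 2.5516 × 12.4 ns = 31.64 ns.
Distance: d = vΔt = 0.92 × 2.998×10⁸ m/s × 3.1640×10^-8 s = 8.73 m.

8.73 m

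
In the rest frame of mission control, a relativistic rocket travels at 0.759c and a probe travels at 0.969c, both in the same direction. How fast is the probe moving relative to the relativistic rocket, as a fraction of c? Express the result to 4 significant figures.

Transform to the relativistic rocket's frame: u' = (u − v)/(1 − uv/c²).
u' = (0.969 − 0.759)/(1 − 0.969×0.759) = 0.21/0.264529 = 0.79386.
Speed in the relativistic rocket's frame: 0.7939c (in the same direction).

0.7939c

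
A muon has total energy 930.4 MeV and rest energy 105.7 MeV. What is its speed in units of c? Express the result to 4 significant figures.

0.9935c

γ = E/(mc²) = 930.4/105.7 = 8.8023.
β = √(1 − 1/γ²) = √(1 − 0.0129065) = √0.9870935 = 0.9935.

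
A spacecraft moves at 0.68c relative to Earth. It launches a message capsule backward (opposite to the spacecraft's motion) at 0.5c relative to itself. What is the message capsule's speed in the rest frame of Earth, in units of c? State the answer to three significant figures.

0.273c

Relativistic velocity addition: u = (u' + v)/(1 + u'v/c²), with u' = −0.5c and v = 0.68c.
Numerator: −0.5 + 0.68 = 0.18. Denominator: 1 + (−0.5)(0.68) = 0.66.
u = 0.18/0.66 = 0.27273, so the speed is 0.273c.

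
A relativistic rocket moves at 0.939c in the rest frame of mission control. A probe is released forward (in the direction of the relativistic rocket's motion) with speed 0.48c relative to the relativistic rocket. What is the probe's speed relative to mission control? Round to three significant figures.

0.978c

In units of c, u = (u' + v)/(1 + u'v) with u' = 0.48 and v = 0.939.
Numerator: 0.48 + 0.939 = 1.419. Denominator: 1 + (0.48)(0.939) = 1.45072.
u = 1.419/1.45072 = 0.97813, so the speed is 0.978c.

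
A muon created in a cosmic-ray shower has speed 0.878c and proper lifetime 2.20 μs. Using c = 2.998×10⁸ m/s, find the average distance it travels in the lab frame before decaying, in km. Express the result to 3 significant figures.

1.21 km

With β = 0.878, γ = 1/√(1 − 0.878²) = 1/√0.229116 = 2.0892.
Lab-frame lifetime: Δt = γτ = 2.0892 × 2.20 μs = 4.5962 μs.
Distance: d = vΔt = 0.878 × 2.998×10⁸ m/s × 4.5962×10^-6 s = 1210 m = 1.21 km.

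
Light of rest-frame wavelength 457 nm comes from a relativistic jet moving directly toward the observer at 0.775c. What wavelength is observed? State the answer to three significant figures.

Relativistic Doppler for wavelength: λ_obs = λ_src · √((1−β)/(1+β)).
With β = 0.775: factor = √(0.225/1.775) = 0.35603.
λ_obs = 457 × 0.35603 = 163 nm.

163 nm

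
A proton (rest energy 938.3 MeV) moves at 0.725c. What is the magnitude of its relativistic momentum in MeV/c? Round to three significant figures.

988 MeV/c

With β = 0.725, γ = 1/√(1 − 0.725²) = 1/√0.474375 = 1.4519.
Momentum: p = γβ·mc = 1.4519 × 0.725 × 938.3 MeV/c = 988 MeV/c.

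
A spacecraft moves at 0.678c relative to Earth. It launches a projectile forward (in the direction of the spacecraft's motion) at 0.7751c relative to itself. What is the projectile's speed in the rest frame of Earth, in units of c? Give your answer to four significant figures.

0.9525c

Relativistic velocity addition: u = (u' + v)/(1 + u'v/c²), with u' = 0.7751c and v = 0.678c.
Numerator: 0.7751 + 0.678 = 1.4531. Denominator: 1 + (0.7751)(0.678) = 1.5255178.
u = 1.4531/1.5255178 = 0.95253, so the speed is 0.9525c.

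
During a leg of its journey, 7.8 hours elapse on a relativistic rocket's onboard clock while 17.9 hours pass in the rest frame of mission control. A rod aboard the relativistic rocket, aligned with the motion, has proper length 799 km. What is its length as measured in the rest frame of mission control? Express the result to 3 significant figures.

348 km

From Δt = γΔτ: γ = 17.9/7.8 = 2.29487.
L = L₀/γ = 799/2.29487 = 348 km.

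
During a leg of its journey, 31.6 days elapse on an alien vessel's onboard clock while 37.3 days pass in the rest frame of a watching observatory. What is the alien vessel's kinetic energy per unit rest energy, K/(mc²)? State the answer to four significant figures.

0.1804

γ = Δt/Δτ = 37.3/31.6 = 1.18038.
K/(mc²) = γ − 1 = 1.18038 − 1 = 0.1804.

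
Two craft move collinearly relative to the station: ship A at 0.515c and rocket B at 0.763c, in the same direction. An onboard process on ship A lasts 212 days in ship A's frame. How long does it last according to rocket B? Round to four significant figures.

The velocity of ship A relative to rocket B is (0.515 − 0.763)c / (1 − 0.515×0.763) = −0.40853c; relative speed 0.40853c.
γ for this relative speed: γ = 1/√(1 − 0.166897) = 1.0956.
The clock on ship A records proper time, so rocket B measures Δt = γΔτ = 1.0956 × 212 = 232.3 days.

232.3 days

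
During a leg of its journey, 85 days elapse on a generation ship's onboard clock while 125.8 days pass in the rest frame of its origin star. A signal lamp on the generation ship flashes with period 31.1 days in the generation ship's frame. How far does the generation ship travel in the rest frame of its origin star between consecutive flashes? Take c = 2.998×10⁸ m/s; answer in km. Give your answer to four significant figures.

γ = Δt/Δτ = 125.8/85 = 1.48.
β = √(1 − 1/γ²) = 0.7372. Lab-frame period = γτ = 1.48×31.1 days = 46.028 days. Distance = βc × γτ = 0.7372 × 2.998×10⁸ m/s × 3976819.2 s = 8.7893×10^14 m = 8.789×10^11 km.

8.789×10^11 km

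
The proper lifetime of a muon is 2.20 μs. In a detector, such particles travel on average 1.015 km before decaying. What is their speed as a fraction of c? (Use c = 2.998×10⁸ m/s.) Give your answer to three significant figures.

Let x = d/(cτ) = 1015 m / (2.998×10⁸ m/s × 2.200×10^-6 s) = 1.5389. Since d = βγcτ, x = βγ = β/√(1−β²).
Solving: β² = x²/(1+x²) = 2.36821/3.36821 = 0.703106, so β = 0.839.

0.839c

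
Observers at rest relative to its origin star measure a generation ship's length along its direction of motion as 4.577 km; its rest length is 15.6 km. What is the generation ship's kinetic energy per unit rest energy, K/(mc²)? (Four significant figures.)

γ = L₀/L = 15.6/4.577 = 3.40835.
Since K = (γ−1)mc², K/(mc²) = 3.40835 − 1 = 2.408.

2.408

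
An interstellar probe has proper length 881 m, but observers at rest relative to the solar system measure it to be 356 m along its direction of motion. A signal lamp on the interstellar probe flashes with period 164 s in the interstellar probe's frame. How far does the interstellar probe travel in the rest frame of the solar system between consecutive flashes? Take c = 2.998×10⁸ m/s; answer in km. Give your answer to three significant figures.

1.11×10^8 km

γ = L₀/L = 881/356 = 2.47472.
β = √(1 − 1/γ²) = 0.91472. Lab-frame period = γτ = 2.47472×164 s = 405.85 s. Distance = βc × γτ = 0.91472 × 2.998×10⁸ m/s × 405.85 s = 1.1130×10^11 m = 1.11×10^8 km.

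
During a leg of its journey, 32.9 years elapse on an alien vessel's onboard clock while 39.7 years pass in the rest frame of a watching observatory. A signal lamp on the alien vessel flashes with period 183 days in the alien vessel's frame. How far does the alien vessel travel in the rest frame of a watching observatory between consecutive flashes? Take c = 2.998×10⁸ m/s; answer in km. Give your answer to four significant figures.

3.201×10^12 km

The time-dilation ratio gives γ = 39.7/32.9 = 1.20669.
β = √(1 − 1/γ²) = 0.55967. Lab-frame period = γτ = 1.20669×183 days = 220.82 days. Distance = βc × γτ = 0.55967 × 2.998×10⁸ m/s × 19078848 s = 3.2012×10^15 m = 3.201×10^12 km.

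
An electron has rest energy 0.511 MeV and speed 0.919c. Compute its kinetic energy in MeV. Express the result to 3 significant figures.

0.785 MeV

γ = 1/√(1 − β²) = 1/√(1 − 0.844561) = 1/√0.155439 = 1/0.394258 = 2.5364.
Kinetic energy: K = (γ − 1)mc² = (2.5364 − 1) × 0.511 MeV = 1.5364 × 0.511 = 0.785 MeV.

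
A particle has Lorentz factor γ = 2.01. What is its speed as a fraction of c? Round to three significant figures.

β = √(1 − 1/γ²) = √(1 − 1/4.0401) = √0.752481 = 0.867.

0.867c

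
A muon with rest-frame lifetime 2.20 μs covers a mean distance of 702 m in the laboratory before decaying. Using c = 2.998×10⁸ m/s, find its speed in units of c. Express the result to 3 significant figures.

d = βγcτ ⇒ βγ = d/(cτ) = 702.0 m / (659.56 m) = 1.0643.
β = (βγ)/√(1+(βγ)²) = 1.0643/√2.13273 = 0.729.

0.729c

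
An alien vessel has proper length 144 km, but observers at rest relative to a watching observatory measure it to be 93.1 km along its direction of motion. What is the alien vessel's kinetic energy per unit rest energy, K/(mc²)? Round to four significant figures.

0.5467

From L = L₀/γ: γ = 144/93.1 = 1.54672.
Since K = (γ−1)mc², K/(mc²) = 1.54672 − 1 = 0.5467.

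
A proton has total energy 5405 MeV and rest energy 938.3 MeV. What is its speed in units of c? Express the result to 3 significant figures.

Total energy E = γmc² gives γ = 5405/938.3 = 5.7604.
Hence β = √(1 − 1/γ²) = √(1 − 0.0301366) = √0.9698634 = 0.985.

0.985c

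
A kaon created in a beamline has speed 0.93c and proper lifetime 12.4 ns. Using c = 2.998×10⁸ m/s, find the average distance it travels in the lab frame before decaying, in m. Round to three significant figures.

9.41 m

γ = 1/√(1 − β²) = 1/√(1 − 0.8649) = 1/√0.1351 = 1/0.36756 = 2.7206.
Lab-frame lifetime: Δt = γτ = 2.7206 × 12.4 ns = 33.735 ns.
Distance: d = vΔt = 0.93 × 2.998×10⁸ m/s × 3.3735×10^-8 s = 9.41 m.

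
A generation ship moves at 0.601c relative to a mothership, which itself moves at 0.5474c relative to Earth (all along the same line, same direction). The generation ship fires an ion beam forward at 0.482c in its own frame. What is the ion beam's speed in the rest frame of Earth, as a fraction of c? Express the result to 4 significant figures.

0.9503c

Apply u = (u'+v)/(1+u'v) twice. Ion beam in the mothership frame: (0.482+0.601)/(1+0.482·0.601) = 1.083/1.289682 = 0.83974c.
That velocity, transformed to the rest frame of Earth: (0.83974+0.5474)/(1+0.83974·0.5474) = 1.38714/1.459673676 = 0.95031c.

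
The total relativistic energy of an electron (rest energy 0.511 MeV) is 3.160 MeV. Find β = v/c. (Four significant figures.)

0.9868

γ = E/(mc²) = 3.160/0.511 = 6.184.
β = √(1 − 1/γ²) = √(1 − 0.0261494) = √0.9738506 = 0.9868.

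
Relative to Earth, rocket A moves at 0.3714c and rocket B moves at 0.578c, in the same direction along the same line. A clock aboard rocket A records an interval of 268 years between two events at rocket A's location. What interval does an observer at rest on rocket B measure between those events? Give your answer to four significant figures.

The velocity of rocket A relative to rocket B is (0.3714 − 0.578)c / (1 − 0.3714×0.578) = −0.26307c; relative speed 0.26307c.
γ for this relative speed: γ = 1/√(1 − 0.0692058) = 1.0365.
Rocket A's interval is proper; time dilation gives Δt_B = γΔτ = 1.0365 × 268 years = 277.8 years.

277.8 years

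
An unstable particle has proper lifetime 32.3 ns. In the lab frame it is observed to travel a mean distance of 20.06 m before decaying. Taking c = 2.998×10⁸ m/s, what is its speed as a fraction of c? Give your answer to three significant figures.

Lab distance = (lab lifetime)·v = γτ·βc, so βγ = d/(cτ) = 20.06/(2.998×10⁸ × 3.230×10^-8) = 2.0716.
With βγ = 2.0716: γ² = 1 + (βγ)² = 5.29153, and β = (βγ)/γ = 2.0716/2.30033 = 0.901.

0.901c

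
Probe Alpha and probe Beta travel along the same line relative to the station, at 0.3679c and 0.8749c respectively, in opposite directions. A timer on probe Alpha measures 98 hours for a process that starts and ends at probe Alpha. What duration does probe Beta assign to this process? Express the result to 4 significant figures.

287.7 hours

Speed of probe Alpha in probe Beta's frame: u = (v_A + v_B)/(1 + v_A v_B/c²) = (0.3679 + 0.8749)/(1 + 0.3679×0.8749) = 1.2428/1.32187571 = 0.94018; |u| = 0.94018c.
At |u| = 0.94018c, γ = (1 − 0.883938)^(−1/2) = 2.9353.
Probe Alpha's interval is proper; time dilation gives Δt_B = γΔτ = 2.9353 × 98 hours = 287.7 hours.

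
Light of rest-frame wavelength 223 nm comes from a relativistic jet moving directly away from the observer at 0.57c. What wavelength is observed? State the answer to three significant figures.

Relativistic Doppler for wavelength: λ_obs = λ_src · √((1+β)/(1−β)).
With β = 0.57: factor = √(1.57/0.43) = 1.9108.
λ_obs = 223 × 1.9108 = 426 nm.

426 nm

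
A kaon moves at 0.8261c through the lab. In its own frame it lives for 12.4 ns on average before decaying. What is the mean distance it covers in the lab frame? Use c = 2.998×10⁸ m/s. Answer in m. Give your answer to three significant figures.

With β = 0.8261, γ = 1/√(1 − 0.8261²) = 1/√0.31755879 = 1.7745.
Lab-frame lifetime: Δt = γτ = 1.7745 × 12.4 ns = 22.004 ns.
Distance: d = vΔt = 0.8261 × 2.998×10⁸ m/s × 2.2004×10^-8 s = 5.45 m.

5.45 m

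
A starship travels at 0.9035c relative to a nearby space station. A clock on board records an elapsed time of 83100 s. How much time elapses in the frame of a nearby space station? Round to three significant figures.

1.94×10^5 s

With β = 0.9035, γ = 1/√(1 − 0.9035²) = 1/√0.18368775 = 2.3332.
Time dilation: Δt = γ·Δτ = 2.3332 × 83100 = 1.94×10^5 s.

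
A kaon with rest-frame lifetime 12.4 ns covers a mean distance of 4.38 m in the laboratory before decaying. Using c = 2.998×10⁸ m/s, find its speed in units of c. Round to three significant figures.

0.762c

d = βγcτ ⇒ βγ = d/(cτ) = 4.380 m / (3.71752 m) = 1.1782.
β = (βγ)/√(1+(βγ)²) = 1.1782/√2.38816 = 0.762.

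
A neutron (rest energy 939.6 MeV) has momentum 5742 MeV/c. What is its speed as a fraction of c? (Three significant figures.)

0.987c

βγ = pc/(mc²) = 5742/939.6 = 6.1111.
Since γ² = 1 + (βγ)² = 38.3455, γ = √38.3455 = 6.19237, and β = (βγ)/γ = 6.1111/6.19237 = 0.987.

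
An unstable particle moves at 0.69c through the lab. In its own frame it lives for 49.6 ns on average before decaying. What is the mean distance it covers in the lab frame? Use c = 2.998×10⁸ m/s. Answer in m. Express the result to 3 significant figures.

14.2 m

Lorentz factor: γ = (1 − 0.4761)^(−1/2) = 1.3816.
Lab-frame lifetime: Δt = γτ = 1.3816 × 49.6 ns = 68.527 ns.
Distance: d = vΔt = 0.69 × 2.998×10⁸ m/s × 6.8527×10^-8 s = 14.2 m.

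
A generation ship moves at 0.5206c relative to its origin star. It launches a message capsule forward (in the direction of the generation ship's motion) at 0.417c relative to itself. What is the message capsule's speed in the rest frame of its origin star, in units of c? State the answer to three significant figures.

0.770c

Relativistic velocity addition: u = (u' + v)/(1 + u'v/c²), with u' = 0.417c and v = 0.5206c.
Numerator: 0.417 + 0.5206 = 0.9376. Denominator: 1 + (0.417)(0.5206) = 1.2170902.
u = 0.9376/1.2170902 = 0.77036, so the speed is 0.770c.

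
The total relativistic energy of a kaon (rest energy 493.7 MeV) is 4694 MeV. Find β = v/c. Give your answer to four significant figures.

0.9945

Total energy E = γmc² gives γ = 4694/493.7 = 9.5078.
Hence β = √(1 − 1/γ²) = √(1 − 0.0110622) = √0.9889378 = 0.9945.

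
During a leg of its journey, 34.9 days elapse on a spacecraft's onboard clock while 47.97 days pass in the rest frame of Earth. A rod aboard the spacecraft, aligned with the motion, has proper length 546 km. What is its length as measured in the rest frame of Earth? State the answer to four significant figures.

397.2 km

The time-dilation ratio gives γ = 47.97/34.9 = 1.3745.
L = L₀/γ = 546/1.3745 = 397.2 km.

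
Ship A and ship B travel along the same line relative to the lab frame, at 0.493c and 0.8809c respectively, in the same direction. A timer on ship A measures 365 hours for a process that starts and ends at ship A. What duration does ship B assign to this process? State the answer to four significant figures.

The velocity of ship A relative to ship B is (0.493 − 0.8809)c / (1 − 0.493×0.8809) = −0.68568c; relative speed 0.68568c.
γ for this relative speed: γ = 1/√(1 − 0.470157) = 1.3738.
The clock on ship A records proper time, so ship B measures Δt = γΔτ = 1.3738 × 365 = 501.4 hours.

501.4 hours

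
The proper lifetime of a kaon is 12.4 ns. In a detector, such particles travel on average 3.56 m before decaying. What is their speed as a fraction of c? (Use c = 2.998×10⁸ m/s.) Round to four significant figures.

0.6916c

Let x = d/(cτ) = 3.560 m / (2.998×10⁸ m/s × 1.240×10^-8 s) = 0.95763. Since d = βγcτ, x = βγ = β/√(1−β²).
Solving: β² = x²/(1+x²) = 0.917055/1.917055 = 0.478367, so β = 0.6916.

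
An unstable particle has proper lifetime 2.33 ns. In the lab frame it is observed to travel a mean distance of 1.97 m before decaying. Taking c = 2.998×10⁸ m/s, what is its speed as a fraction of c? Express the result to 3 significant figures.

Let x = d/(cτ) = 1.970 m / (2.998×10⁸ m/s × 2.330×10^-9 s) = 2.8202. Since d = βγcτ, x = βγ = β/√(1−β²).
Solving: β² = x²/(1+x²) = 7.95353/8.95353 = 0.888312, so β = 0.943.

0.943c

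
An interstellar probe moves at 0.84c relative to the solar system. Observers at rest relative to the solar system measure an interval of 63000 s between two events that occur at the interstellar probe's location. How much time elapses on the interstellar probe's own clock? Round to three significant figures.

34200 s

With β = 0.84, γ = 1/√(1 − 0.84²) = 1/√0.2944 = 1.843.
The moving clock records proper time: Δτ = Δt/γ = 63000/1.843 = 34200 s.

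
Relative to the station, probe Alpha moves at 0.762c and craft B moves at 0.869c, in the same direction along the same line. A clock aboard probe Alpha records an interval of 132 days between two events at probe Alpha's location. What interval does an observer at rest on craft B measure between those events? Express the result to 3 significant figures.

139 days

Transform probe Alpha's velocity into craft B's frame: (0.762 − 0.869)/(1 − 0.762·0.869) = −0.107/0.337822, so the relative speed is 0.31673c.
At |u| = 0.31673c, γ = (1 − 0.100318)^(−1/2) = 1.0543.
Probe Alpha's interval is proper; time dilation gives Δt_B = γΔτ = 1.0543 × 132 days = 139 days.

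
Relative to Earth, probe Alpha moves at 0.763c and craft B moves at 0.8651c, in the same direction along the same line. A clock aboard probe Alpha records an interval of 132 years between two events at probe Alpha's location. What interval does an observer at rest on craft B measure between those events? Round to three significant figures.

138 years

Speed of probe Alpha in craft B's frame: u = (v_A − v_B)/(1 − v_A v_B/c²) = (0.763 − 0.8651)/(1 − 0.763×0.8651) = −0.1021/0.3399287 = −0.30036; |u| = 0.30036c.
γ for this relative speed: γ = 1/√(1 − 0.0902161) = 1.0484.
The clock on probe Alpha records proper time, so craft B measures Δt = γΔτ = 1.0484 × 132 = 138 years.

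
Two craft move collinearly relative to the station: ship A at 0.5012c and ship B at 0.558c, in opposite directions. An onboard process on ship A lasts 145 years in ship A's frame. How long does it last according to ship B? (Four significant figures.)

Transform ship A's velocity into ship B's frame: (0.5012 + 0.558)/(1 + 0.5012·0.558) = 1.0592/1.2796696, so the relative speed is 0.82771c.
At |u| = 0.82771c, γ = (1 − 0.685104)^(−1/2) = 1.782.
The clock on ship A records proper time, so ship B measures Δt = γΔτ = 1.782 × 145 = 258.4 years.

258.4 years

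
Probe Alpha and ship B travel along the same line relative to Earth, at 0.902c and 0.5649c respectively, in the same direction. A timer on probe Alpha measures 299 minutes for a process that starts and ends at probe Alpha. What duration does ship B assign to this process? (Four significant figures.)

411.6 minutes

Speed of probe Alpha in ship B's frame: u = (v_A − v_B)/(1 − v_A v_B/c²) = (0.902 − 0.5649)/(1 − 0.902×0.5649) = 0.3371/0.4904602 = 0.68731; |u| = 0.68731c.
γ for this relative speed: γ = 1/√(1 − 0.472395) = 1.3767.
The clock on probe Alpha records proper time, so ship B measures Δt = γΔτ = 1.3767 × 299 = 411.6 minutes.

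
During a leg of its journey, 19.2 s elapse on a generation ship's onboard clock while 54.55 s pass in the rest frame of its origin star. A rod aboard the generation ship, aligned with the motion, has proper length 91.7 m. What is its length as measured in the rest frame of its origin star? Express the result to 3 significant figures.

32.3 m

γ = Δt/Δτ = 54.55/19.2 = 2.84115.
The rod contracts by the same γ: 91.7 m / 2.84115 = 32.3 m.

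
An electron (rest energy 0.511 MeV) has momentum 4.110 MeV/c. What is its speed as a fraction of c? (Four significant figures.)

βγ = pc/(mc²) = 4.110/0.511 = 8.0431.
Since γ² = 1 + (βγ)² = 65.6915, γ = √65.6915 = 8.10503, and β = (βγ)/γ = 8.0431/8.10503 = 0.9924.

0.9924c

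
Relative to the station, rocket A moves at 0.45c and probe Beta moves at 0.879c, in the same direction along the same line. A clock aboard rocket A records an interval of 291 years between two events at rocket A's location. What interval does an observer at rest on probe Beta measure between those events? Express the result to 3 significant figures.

Speed of rocket A in probe Beta's frame: u = (v_A − v_B)/(1 − v_A v_B/c²) = (0.45 − 0.879)/(1 − 0.45×0.879) = −0.429/0.60445 = −0.70974; |u| = 0.70974c.
γ for this relative speed: γ = 1/√(1 − 0.503731) = 1.4195.
Rocket A's interval is proper; time dilation gives Δt_B = γΔτ = 1.4195 × 291 years = 413 years.

413 years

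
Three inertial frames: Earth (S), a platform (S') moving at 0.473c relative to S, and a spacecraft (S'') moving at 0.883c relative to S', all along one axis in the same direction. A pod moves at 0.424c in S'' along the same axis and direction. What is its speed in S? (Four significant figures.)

0.9822c

Compose velocities in two stages. Stage 1 (into S'): u₁ = (0.424+0.883)/(1+0.424×0.883) = 0.95097.
Stage 2 (into S): u = (0.95097+0.473)/(1+0.95097×0.473) = 0.98218, so the speed is 0.9822c.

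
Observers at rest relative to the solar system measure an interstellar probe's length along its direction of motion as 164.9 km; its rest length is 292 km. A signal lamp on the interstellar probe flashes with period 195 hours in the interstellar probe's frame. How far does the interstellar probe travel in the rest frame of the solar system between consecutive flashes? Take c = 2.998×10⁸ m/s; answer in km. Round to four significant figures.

From L = L₀/γ: γ = 292/164.9 = 1.77077.
β = √(1 − 1/γ²) = 0.82528. Lab-frame period = γτ = 1.77077×195 hours = 345.3 hours. Distance = βc × γτ = 0.82528 × 2.998×10⁸ m/s × 1243080 s = 3.0756×10^14 m = 3.076×10^11 km.

3.076×10^11 km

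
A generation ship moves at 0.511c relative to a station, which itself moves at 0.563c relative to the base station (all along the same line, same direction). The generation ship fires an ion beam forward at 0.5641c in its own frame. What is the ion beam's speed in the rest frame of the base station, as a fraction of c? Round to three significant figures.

0.951c

Compose velocities in two stages. Stage 1 (into S'): u₁ = (0.5641+0.511)/(1+0.5641×0.511) = 0.83454.
Stage 2 (into S): u = (0.83454+0.563)/(1+0.83454×0.563) = 0.95081, so the speed is 0.951c.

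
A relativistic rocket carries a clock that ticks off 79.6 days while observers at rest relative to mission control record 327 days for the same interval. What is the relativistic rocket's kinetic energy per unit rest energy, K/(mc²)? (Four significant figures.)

γ = Δt/Δτ = 327/79.6 = 4.10804.
K/(mc²) = γ − 1 = 4.10804 − 1 = 3.108.

3.108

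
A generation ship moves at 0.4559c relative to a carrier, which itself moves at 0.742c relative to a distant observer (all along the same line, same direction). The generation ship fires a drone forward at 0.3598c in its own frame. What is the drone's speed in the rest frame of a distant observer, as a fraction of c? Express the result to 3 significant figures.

0.949c

Compose velocities in two stages. Stage 1 (into S'): u₁ = (0.3598+0.4559)/(1+0.3598×0.4559) = 0.70075.
Stage 2 (into S): u = (0.70075+0.742)/(1+0.70075×0.742) = 0.9492, so the speed is 0.949c.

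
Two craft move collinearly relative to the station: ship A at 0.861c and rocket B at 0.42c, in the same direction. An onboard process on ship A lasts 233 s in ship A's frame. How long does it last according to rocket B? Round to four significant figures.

322.3 s

The velocity of ship A relative to rocket B is (0.861 − 0.42)c / (1 − 0.861×0.42) = 0.69081c; relative speed 0.69081c.
γ for this relative speed: γ = 1/√(1 − 0.477218) = 1.3831.
Ship A's interval is proper; time dilation gives Δt_B = γΔτ = 1.3831 × 233 s = 322.3 s.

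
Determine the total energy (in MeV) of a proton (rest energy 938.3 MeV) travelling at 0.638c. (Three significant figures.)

Lorentz factor: γ = (1 − 0.407044)^(−1/2) = 1.2986.
Total energy: E = γmc² = 1.2986 × 938.3 MeV = 1220 MeV.

1220 MeV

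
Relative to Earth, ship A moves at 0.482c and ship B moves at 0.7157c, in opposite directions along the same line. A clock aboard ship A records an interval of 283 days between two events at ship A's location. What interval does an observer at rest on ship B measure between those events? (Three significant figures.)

The velocity of ship A relative to ship B is (0.482 + 0.7157)c / (1 + 0.482×0.7157) = 0.8905c; relative speed 0.8905c.
At |u| = 0.8905c, γ = (1 − 0.79299)^(−1/2) = 2.1979.
The clock on ship A records proper time, so ship B measures Δt = γΔτ = 2.1979 × 283 = 622 days.

622 days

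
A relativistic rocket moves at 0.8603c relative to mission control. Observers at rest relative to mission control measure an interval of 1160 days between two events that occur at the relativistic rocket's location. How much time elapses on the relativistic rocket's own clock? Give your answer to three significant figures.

591 days

γ = 1/√(1 − β²) = 1/√(1 − 0.74011609) = 1/√0.25988391 = 1/0.509788 = 1.9616.
The moving clock records proper time: Δτ = Δt/γ = 1160/1.9616 = 591 days.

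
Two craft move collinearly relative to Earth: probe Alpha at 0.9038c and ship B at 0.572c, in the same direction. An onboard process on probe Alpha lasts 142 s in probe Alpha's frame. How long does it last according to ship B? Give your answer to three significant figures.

195 s

Speed of probe Alpha in ship B's frame: u = (v_A − v_B)/(1 − v_A v_B/c²) = (0.9038 − 0.572)/(1 − 0.9038×0.572) = 0.3318/0.4830264 = 0.68692; |u| = 0.68692c.
γ for this relative speed: γ = 1/√(1 − 0.471859) = 1.376.
The clock on probe Alpha records proper time, so ship B measures Δt = γΔτ = 1.376 × 142 = 195 s.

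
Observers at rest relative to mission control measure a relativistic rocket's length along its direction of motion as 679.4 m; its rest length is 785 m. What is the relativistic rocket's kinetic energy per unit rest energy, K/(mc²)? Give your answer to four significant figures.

From L = L₀/γ: γ = 785/679.4 = 1.15543.
K/(mc²) = γ − 1 = 1.15543 − 1 = 0.1554.

0.1554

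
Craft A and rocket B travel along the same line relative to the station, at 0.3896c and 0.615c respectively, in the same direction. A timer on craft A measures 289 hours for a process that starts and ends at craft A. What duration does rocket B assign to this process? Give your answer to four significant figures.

302.6 hours

The velocity of craft A relative to rocket B is (0.3896 − 0.615)c / (1 − 0.3896×0.615) = −0.29642c; relative speed 0.29642c.
At |u| = 0.29642c, γ = (1 − 0.0878648)^(−1/2) = 1.0471.
The clock on craft A records proper time, so rocket B measures Δt = γΔτ = 1.0471 × 289 = 302.6 hours.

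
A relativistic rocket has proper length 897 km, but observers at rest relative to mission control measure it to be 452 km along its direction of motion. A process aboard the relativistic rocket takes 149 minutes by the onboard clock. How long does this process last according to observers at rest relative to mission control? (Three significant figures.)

Length contraction gives γ = L₀/L = 897/452 = 1.98451.
Δt = γΔτ = 1.98451 × 149 = 296 minutes.

296 minutes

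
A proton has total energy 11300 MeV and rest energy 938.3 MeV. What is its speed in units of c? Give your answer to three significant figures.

0.997c

γ = E/(mc²) = 11300/938.3 = 12.043.
β = √(1 − 1/γ²) = √(1 − 0.00689494) = √0.99310506 = 0.997.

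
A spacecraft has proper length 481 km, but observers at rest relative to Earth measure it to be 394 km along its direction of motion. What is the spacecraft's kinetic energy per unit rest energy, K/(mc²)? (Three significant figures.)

From L = L₀/γ: γ = 481/394 = 1.22081.
K/(mc²) = γ − 1 = 1.22081 − 1 = 0.221.

0.221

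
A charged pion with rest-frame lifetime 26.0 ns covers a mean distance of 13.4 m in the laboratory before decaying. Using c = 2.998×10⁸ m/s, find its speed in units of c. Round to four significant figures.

0.8644c

Lab distance = (lab lifetime)·v = γτ·βc, so βγ = d/(cτ) = 13.40/(2.998×10⁸ × 2.600×10^-8) = 1.7191.
With βγ = 1.7191: γ² = 1 + (βγ)² = 3.9553, and β = (βγ)/γ = 1.7191/1.98879 = 0.8644.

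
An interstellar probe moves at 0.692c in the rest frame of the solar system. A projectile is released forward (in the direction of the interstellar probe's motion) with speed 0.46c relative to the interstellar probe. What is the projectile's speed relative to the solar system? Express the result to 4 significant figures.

Relativistic velocity addition: u = (u' + v)/(1 + u'v/c²), with u' = 0.46c and v = 0.692c.
Numerator: 0.46 + 0.692 = 1.152. Denominator: 1 + (0.46)(0.692) = 1.31832.
u = 1.152/1.31832 = 0.87384, so the speed is 0.8738c.

0.8738c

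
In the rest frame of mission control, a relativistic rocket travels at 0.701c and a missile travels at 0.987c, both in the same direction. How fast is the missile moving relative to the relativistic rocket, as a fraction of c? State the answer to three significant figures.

Transform to the relativistic rocket's frame: u' = (u − v)/(1 − uv/c²).
u' = (0.987 − 0.701)/(1 − 0.987×0.701) = 0.286/0.308113 = 0.92823.
Speed in the relativistic rocket's frame: 0.928c (in the same direction).

0.928c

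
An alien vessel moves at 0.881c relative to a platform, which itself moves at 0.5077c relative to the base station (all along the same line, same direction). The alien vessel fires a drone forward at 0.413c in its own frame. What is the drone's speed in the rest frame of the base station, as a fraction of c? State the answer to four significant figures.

0.9830c

Compose velocities in two stages. Stage 1 (into S'): u₁ = (0.413+0.881)/(1+0.413×0.881) = 0.94878.
Stage 2 (into S): u = (0.94878+0.5077)/(1+0.94878×0.5077) = 0.98298, so the speed is 0.9830c.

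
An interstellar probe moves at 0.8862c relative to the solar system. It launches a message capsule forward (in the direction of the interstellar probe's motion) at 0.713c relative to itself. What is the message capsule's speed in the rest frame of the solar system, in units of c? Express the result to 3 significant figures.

0.980c

Relativistic velocity addition: u = (u' + v)/(1 + u'v/c²), with u' = 0.713c and v = 0.8862c.
Numerator: 0.713 + 0.8862 = 1.5992. Denominator: 1 + (0.713)(0.8862) = 1.6318606.
u = 1.5992/1.6318606 = 0.97999, so the speed is 0.980c.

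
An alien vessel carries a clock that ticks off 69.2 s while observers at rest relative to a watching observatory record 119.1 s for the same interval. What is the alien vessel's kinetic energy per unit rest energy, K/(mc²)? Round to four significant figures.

The time-dilation ratio gives γ = 119.1/69.2 = 1.7211.
Since K = (γ−1)mc², K/(mc²) = 1.7211 − 1 = 0.7211.

0.7211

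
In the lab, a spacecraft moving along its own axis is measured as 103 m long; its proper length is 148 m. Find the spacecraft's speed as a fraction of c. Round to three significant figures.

Length contraction gives γ = L₀/L = 148/103 = 1.4369.
β = √(1 − 1/γ²) = √0.515664 = 0.718.

0.718c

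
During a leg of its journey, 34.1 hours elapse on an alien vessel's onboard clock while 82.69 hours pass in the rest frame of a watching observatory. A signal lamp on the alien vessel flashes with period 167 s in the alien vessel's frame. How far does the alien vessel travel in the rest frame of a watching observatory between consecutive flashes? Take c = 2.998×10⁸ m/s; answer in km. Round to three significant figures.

1.11×10^8 km

From Δt = γΔτ: γ = 82.69/34.1 = 2.42493.
β = √(1 − 1/γ²) = 0.91101. Lab-frame period = γτ = 2.42493×167 s = 404.96 s. Distance = βc × γτ = 0.91101 × 2.998×10⁸ m/s × 404.96 s = 1.1060×10^11 m = 1.11×10^8 km.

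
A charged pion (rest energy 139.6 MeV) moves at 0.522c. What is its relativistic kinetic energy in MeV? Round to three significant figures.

Lorentz factor: γ = (1 − 0.272484)^(−1/2) = 1.17241.
Kinetic energy: K = (γ − 1)mc² = (1.17241 − 1) × 139.6 MeV = 0.17241 × 139.6 = 24.1 MeV.

24.1 MeV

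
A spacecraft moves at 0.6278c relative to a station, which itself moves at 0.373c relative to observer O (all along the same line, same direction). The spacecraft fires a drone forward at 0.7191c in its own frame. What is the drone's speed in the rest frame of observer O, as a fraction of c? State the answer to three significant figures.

First combine the drone and spacecraft (S''→S'): u₁ = (0.7191 + 0.6278)/(1 + 0.7191×0.6278) = 1.3469/1.45145098 = 0.92797.
Then combine with the station (S'→S): u = (0.92797 + 0.373)/(1 + 0.92797×0.373) = 1.30097/1.34613281 = 0.96645.

0.966c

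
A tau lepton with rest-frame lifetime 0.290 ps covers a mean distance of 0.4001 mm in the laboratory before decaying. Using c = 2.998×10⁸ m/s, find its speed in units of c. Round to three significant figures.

0.977c

d = βγcτ ⇒ βγ = d/(cτ) = 4.001×10^-4 m / (8.6942×10^-5 m) = 4.6019.
β = (βγ)/√(1+(βγ)²) = 4.6019/√22.1775 = 0.977.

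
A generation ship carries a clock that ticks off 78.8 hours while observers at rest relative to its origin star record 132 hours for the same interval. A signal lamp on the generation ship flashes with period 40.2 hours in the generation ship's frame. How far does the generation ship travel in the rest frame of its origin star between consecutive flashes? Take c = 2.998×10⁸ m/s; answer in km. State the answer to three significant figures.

5.83×10^10 km

γ = Δt/Δτ = 132/78.8 = 1.67513.
β = √(1 − 1/γ²) = 0.80226. Lab-frame period = γτ = 1.67513×40.2 hours = 67.34 hours. Distance = βc × γτ = 0.80226 × 2.998×10⁸ m/s × 242424 s = 5.8307×10^13 m = 5.83×10^10 km.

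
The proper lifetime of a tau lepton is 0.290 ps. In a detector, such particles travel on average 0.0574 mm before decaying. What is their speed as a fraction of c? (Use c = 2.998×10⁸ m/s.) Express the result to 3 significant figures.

Let x = d/(cτ) = 5.740×10^-5 m / (2.998×10⁸ m/s × 2.900×10^-13 s) = 0.66021. Since d = βγcτ, x = βγ = β/√(1−β²).
Solving: β² = x²/(1+x²) = 0.435877/1.435877 = 0.303562, so β = 0.551.

0.551c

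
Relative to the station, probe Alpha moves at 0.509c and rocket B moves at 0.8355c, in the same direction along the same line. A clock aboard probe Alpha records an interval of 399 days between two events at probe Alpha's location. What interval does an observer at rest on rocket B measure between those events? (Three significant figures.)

The velocity of probe Alpha relative to rocket B is (0.509 − 0.8355)c / (1 − 0.509×0.8355) = −0.56809c; relative speed 0.56809c.
At |u| = 0.56809c, γ = (1 − 0.322726)^(−1/2) = 1.2151.
The clock on probe Alpha records proper time, so rocket B measures Δt = γΔτ = 1.2151 × 399 = 485 days.

485 days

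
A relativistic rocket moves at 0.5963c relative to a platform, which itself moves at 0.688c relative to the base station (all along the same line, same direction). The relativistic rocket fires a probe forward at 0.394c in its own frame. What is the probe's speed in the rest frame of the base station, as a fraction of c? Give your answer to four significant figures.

0.9602c

Compose velocities in two stages. Stage 1 (into S'): u₁ = (0.394+0.5963)/(1+0.394×0.5963) = 0.8019.
Stage 2 (into S): u = (0.8019+0.688)/(1+0.8019×0.688) = 0.96017, so the speed is 0.9602c.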